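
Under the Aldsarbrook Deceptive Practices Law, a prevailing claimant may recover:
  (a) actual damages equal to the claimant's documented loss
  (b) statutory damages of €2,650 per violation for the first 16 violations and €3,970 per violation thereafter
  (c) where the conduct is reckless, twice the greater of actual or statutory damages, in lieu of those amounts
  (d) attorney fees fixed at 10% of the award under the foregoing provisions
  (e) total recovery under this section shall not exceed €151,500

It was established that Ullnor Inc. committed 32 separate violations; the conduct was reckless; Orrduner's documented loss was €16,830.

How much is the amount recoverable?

€151,500

First 16 violations: 16 × €2,650 = €42,400
Remaining violations: (32 − 16) × €3,970 = €63,520
Statutory damages: €42,400 + €63,520 = €105,920
Greater of actual damages (€16,830) or statutory damages (€105,920): €105,920
Doubled: 2 × €105,920 = €211,840
Attorney fees: 10% of €211,840 = €21,184
Total before cap: €211,840 + €21,184 = €233,024
Cap at €151,500: €233,024 exceeds the cap → €151,500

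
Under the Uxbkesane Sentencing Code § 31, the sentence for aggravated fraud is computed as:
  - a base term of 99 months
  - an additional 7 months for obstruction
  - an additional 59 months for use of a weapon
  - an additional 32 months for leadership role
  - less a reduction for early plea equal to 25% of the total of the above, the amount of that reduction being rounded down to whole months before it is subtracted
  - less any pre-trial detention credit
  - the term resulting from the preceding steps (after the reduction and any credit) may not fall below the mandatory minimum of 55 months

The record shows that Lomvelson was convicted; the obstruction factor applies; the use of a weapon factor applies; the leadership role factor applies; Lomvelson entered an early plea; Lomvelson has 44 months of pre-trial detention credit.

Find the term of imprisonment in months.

Obstruction enhancement: +7 months
Use of a weapon enhancement: +59 months
Leadership role enhancement: +32 months
Adjusted term: 99 months + 7 months + 59 months + 32 months = 197 months
Early plea reduction: 25% of 197 months = 49 months (rounded down)
After reduction: 197 − 49 = 148 months
Less pre-trial detention credit: 148 months − 44 months = 104 months
Minimum 55 months: 104 months meets the minimum, no increase.

Sentence: 104 months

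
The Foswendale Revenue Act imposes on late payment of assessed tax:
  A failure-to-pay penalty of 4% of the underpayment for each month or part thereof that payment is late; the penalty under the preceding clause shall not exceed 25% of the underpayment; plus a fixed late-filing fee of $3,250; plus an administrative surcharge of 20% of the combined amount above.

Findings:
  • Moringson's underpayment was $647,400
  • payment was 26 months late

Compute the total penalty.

Accrued rate: 4% × 26 = 104%, capped at 25% → 25%
Failure-to-pay penalty: 25% of $647,400 = $161,850
Penalty before surcharge: $161,850 + $3,250 = $165,100
Administrative surcharge: 20% of $165,100 = $33,020
Total penalty: $165,100 + $33,020 = $198,120

Penalty: $198,120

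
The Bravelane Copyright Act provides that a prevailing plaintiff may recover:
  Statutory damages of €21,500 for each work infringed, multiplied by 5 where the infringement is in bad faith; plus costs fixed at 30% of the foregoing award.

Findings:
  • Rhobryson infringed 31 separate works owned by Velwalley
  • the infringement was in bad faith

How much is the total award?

Statutory damages: 31 × €21,500 = €666,500
Multiplied by 5: 5 × €666,500 = €3,332,500
Costs: 30% of €3,332,500 = €999,750
Award plus costs: €3,332,500 + €999,750 = €4,332,250

€4,332,250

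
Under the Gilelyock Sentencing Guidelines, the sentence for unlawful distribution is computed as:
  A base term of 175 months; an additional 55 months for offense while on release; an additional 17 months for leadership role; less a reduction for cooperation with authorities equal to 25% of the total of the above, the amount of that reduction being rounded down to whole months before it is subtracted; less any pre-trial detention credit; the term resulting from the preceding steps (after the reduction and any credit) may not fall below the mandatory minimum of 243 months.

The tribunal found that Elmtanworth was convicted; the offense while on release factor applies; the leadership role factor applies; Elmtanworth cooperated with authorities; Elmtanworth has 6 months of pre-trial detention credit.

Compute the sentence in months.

Offense while on release enhancement: +55 months
Leadership role enhancement: +17 months
Adjusted term: 175 months + 55 months + 17 months = 247 months
Cooperation with authorities reduction: 25% of 247 months = 61 months (rounded down)
After reduction: 247 − 61 = 186 months
Less pre-trial detention credit: 186 months − 6 months = 180 months
Minimum 243 months: 180 months is below the minimum → 243 months

243 months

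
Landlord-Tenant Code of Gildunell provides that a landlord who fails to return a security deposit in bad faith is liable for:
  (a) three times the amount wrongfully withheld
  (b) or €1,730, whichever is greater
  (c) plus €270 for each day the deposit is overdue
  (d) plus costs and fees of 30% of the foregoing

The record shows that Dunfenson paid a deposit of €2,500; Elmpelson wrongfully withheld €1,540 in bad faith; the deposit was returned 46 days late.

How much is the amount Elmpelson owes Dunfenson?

Trebled: 3 × €1,540 = €4,620
Minimum €1,730: €4,620 meets the minimum, no increase.
Late-return penalty: 46 × €270 = €12,420
Damages plus late penalty: €4,620 + €12,420 = €17,040
Costs and fees: 30% of €17,040 = €5,112
Total recovery: €17,040 + €5,112 = €22,152

€22,152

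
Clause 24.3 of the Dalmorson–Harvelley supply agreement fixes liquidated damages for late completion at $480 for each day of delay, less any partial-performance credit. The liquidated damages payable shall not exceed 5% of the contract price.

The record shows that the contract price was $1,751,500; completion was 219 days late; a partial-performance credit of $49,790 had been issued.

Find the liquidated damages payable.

Per-day damages: 219 × $480 = $105,120
Less partial-performance credit: $105,120 − $49,790 = $55,330
Cap: 5% of $1,751,500 = $87,575
Cap at $87,575: $55,330 is within the cap, no reduction.

$55,330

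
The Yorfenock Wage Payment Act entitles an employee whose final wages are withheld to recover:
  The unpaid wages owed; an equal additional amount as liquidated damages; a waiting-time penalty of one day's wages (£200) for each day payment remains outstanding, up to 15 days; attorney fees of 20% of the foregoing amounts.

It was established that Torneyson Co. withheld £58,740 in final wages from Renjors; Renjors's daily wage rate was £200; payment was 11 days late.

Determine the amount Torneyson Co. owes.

£143,616

Liquidated damages (equal amount): £58,740
Penalty days: min(11, 15) = 11
Waiting-time penalty: 11 × £200 = £2,200
Subtotal: £58,740 + £58,740 + £2,200 = £119,680
Attorney fees: 20% of £119,680 = £23,936
Total award: £119,680 + £23,936 = £143,616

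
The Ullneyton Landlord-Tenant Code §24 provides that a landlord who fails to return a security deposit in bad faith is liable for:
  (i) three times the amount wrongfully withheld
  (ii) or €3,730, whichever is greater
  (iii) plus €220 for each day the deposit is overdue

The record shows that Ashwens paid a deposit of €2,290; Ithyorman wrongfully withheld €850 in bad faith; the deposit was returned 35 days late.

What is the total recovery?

€11,430

Trebled: 3 × €850 = €2,550
Minimum €3,730: €2,550 is below the minimum → €3,730
Late-return penalty: 35 × €220 = €7,700
Damages plus late penalty: €3,730 + €7,700 = €11,430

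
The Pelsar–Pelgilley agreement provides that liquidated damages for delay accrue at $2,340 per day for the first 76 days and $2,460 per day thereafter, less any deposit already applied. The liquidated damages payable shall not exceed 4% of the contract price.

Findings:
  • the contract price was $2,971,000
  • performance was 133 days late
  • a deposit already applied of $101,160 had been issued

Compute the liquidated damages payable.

First 76 days: 76 × $2,340 = $177,840
Remaining days: (133 − 76) × $2,460 = $140,220
Accrued per-day damages: $177,840 + $140,220 = $318,060
Less deposit already applied: $318,060 − $101,160 = $216,900
Cap: 4% of $2,971,000 = $118,840
Cap at $118,840: $216,900 exceeds the cap → $118,840

Liquidated damages: $118,840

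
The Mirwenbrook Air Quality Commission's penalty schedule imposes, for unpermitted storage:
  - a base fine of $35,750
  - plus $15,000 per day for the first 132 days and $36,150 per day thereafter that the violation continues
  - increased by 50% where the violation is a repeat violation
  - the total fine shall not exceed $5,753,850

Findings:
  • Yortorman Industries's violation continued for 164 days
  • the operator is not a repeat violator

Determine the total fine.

First 132 days: 132 × $15,000 = $1,980,000
Remaining days: (164 − 132) × $36,150 = $1,156,800
Per-day component: $1,980,000 + $1,156,800 = $3,136,800
Base plus per-day: $35,750 + $3,136,800 = $3,172,550
The operator is not a repeat violator: no 50% increase.
Cap at $5,753,850: $3,172,550 is within the cap, no reduction.

$3,172,550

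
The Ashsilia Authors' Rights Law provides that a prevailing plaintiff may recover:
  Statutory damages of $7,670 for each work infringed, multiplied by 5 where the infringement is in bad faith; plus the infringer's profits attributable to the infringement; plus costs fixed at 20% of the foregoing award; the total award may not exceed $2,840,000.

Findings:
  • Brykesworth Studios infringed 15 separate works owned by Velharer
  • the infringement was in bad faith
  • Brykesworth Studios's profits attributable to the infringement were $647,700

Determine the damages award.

Statutory damages: 15 × $7,670 = $115,050
Multiplied by 5: 5 × $115,050 = $575,250
Combined award: $575,250 + $647,700 = $1,222,950
Costs: 20% of $1,222,950 = $244,590
Award plus costs: $1,222,950 + $244,590 = $1,467,540
Cap at $2,840,000: $1,467,540 is within the cap, no reduction.

Award: $1,467,540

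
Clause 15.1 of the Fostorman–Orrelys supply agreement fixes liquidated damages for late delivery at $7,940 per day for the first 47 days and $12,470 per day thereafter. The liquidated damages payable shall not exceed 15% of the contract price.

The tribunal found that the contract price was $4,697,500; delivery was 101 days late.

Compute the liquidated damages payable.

First 47 days: 47 × $7,940 = $373,180
Remaining days: (101 − 47) × $12,470 = $673,380
Accrued per-day damages: $373,180 + $673,380 = $1,046,560
Cap: 15% of $4,697,500 = $704,625
Cap at $704,625: $1,046,560 exceeds the cap → $704,625

$704,625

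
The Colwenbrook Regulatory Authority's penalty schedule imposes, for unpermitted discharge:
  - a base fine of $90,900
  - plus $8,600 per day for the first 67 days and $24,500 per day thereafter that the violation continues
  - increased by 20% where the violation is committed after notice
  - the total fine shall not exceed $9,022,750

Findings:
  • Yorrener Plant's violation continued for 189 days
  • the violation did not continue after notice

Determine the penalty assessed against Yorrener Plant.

$3,656,100

First 67 days: 67 × $8,600 = $576,200
Remaining days: (189 − 67) × $24,500 = $2,989,000
Per-day component: $576,200 + $2,989,000 = $3,565,200
Base plus per-day: $90,900 + $3,565,200 = $3,656,100
The violation did not continue after notice: no 20% increase.
Cap at $9,022,750: $3,656,100 is within the cap, no reduction.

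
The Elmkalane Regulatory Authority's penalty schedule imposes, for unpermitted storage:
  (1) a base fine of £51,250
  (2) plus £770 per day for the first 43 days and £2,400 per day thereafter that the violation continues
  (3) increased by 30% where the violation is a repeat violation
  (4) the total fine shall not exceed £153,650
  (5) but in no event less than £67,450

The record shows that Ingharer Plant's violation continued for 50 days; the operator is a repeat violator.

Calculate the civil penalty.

£131,508

First 43 days: 43 × £770 = £33,110
Remaining days: (50 − 43) × £2,400 = £16,800
Per-day component: £33,110 + £16,800 = £49,910
Base plus per-day: £51,250 + £49,910 = £101,160
Enhancement: 30% of £101,160 = £30,348
Enhanced fine: £101,160 + £30,348 = £131,508
Cap at £153,650: £131,508 is within the cap, no reduction.
Minimum £67,450: £131,508 meets the minimum, no increase.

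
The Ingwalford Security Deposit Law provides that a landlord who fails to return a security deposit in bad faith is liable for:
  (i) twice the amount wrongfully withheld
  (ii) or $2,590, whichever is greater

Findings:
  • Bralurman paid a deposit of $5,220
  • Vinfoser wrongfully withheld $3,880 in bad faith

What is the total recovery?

Doubled: 2 × $3,880 = $7,760
Minimum $2,590: $7,760 meets the minimum, no increase.

$7,760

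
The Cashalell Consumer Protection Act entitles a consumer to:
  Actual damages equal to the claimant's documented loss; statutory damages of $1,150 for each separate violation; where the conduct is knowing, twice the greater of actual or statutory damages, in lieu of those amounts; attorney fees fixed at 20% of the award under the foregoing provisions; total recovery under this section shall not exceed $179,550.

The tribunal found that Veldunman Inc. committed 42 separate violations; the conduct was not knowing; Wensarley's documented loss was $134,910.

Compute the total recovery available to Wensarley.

Statutory damages: 42 × $1,150 = $48,300
Conduct not knowing: the in-lieu enhancement does not apply.
Actual plus statutory damages: $134,910 + $48,300 = $183,210
Attorney fees: 20% of $183,210 = $36,642
Total before cap: $183,210 + $36,642 = $219,852
Cap at $179,550: $219,852 exceeds the cap → $179,550

Total recovery: $179,550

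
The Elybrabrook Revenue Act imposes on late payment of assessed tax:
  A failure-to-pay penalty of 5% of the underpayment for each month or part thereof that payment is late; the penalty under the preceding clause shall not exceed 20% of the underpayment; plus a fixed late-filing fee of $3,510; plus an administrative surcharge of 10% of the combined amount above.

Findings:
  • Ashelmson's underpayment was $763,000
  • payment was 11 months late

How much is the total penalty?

Accrued rate: 5% × 11 = 55%, capped at 20% → 20%
Failure-to-pay penalty: 20% of $763,000 = $152,600
Penalty before surcharge: $152,600 + $3,510 = $156,110
Administrative surcharge: 10% of $156,110 = $15,611
Total penalty: $156,110 + $15,611 = $171,721

Penalty: $171,721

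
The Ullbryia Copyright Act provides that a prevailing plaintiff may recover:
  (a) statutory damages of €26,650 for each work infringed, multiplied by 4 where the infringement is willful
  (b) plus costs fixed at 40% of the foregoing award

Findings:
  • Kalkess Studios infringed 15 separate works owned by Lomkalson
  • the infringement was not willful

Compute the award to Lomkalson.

€559,650

Statutory damages: 15 × €26,650 = €399,750
Infringement not willful: no ×4 enhancement.
Costs: 40% of €399,750 = €159,900
Award plus costs: €399,750 + €159,900 = €559,650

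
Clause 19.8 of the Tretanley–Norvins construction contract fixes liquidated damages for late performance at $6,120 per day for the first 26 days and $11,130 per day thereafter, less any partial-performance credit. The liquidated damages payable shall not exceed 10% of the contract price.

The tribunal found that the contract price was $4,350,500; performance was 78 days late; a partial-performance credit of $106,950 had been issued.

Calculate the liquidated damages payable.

First 26 days: 26 × $6,120 = $159,120
Remaining days: (78 − 26) × $11,130 = $578,760
Accrued per-day damages: $159,120 + $578,760 = $737,880
Less partial-performance credit: $737,880 − $106,950 = $630,930
Cap: 10% of $4,350,500 = $435,050
Cap at $435,050: $630,930 exceeds the cap → $435,050

Liquidated damages: $435,050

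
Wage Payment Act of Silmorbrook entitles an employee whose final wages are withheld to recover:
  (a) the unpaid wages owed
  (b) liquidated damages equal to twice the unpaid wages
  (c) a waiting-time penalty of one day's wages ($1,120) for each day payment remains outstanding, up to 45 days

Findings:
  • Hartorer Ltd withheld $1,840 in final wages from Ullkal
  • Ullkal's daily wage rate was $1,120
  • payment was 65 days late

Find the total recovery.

$55,920

Doubled: 2 × $1,840 = $3,680
Penalty days: min(65, 45) = 45
Waiting-time penalty: 45 × $1,120 = $50,400
Total award: $1,840 + $3,680 + $50,400 = $55,920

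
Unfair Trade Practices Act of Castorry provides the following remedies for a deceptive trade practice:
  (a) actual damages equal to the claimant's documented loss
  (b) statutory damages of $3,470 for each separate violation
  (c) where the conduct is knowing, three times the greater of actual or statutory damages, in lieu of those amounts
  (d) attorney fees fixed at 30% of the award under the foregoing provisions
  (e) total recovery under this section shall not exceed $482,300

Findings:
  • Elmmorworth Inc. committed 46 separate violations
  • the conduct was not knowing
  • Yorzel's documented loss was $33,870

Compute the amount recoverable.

Statutory damages: 46 × $3,470 = $159,620
Conduct not knowing: the in-lieu enhancement does not apply.
Actual plus statutory damages: $33,870 + $159,620 = $193,490
Attorney fees: 30% of $193,490 = $58,047
Total before cap: $193,490 + $58,047 = $251,537
Cap at $482,300: $251,537 is within the cap, no reduction.

$251,537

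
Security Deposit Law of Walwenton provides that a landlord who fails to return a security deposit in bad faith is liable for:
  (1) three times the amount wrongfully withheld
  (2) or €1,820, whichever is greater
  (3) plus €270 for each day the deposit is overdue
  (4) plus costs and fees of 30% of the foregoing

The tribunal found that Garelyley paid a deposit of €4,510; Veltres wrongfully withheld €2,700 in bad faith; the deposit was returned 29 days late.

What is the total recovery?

Trebled: 3 × €2,700 = €8,100
Minimum €1,820: €8,100 meets the minimum, no increase.
Late-return penalty: 29 × €270 = €7,830
Damages plus late penalty: €8,100 + €7,830 = €15,930
Costs and fees: 30% of €15,930 = €4,779
Total recovery: €15,930 + €4,779 = €20,709

€20,709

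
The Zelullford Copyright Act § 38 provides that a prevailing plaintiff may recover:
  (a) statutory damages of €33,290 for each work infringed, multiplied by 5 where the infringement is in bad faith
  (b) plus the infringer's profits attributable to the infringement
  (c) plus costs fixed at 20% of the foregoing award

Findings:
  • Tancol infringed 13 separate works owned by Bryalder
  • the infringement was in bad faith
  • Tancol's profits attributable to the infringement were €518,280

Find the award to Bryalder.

Statutory damages: 13 × €33,290 = €432,770
Multiplied by 5: 5 × €432,770 = €2,163,850
Combined award: €2,163,850 + €518,280 = €2,682,130
Costs: 20% of €2,682,130 = €536,426
Award plus costs: €2,682,130 + €536,426 = €3,218,556

€3,218,556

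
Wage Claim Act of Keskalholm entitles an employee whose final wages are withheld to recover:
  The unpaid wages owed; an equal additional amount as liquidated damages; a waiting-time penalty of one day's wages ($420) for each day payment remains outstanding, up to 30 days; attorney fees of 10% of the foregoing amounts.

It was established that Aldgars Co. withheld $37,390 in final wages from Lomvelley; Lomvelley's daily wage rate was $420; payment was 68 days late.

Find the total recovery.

Liquidated damages (equal amount): $37,390
Penalty days: min(68, 30) = 30
Waiting-time penalty: 30 × $420 = $12,600
Subtotal: $37,390 + $37,390 + $12,600 = $87,380
Attorney fees: 10% of $87,380 = $8,738
Total award: $87,380 + $8,738 = $96,118

$96,118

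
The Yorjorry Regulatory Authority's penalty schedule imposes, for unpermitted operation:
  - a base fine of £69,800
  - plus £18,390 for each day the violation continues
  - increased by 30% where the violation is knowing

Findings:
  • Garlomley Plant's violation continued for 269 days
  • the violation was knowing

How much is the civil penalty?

Per-day component: 269 × £18,390 = £4,946,910
Base plus per-day: £69,800 + £4,946,910 = £5,016,710
Enhancement: 30% of £5,016,710 = £1,505,013
Enhanced fine: £5,016,710 + £1,505,013 = £6,521,723

£6,521,723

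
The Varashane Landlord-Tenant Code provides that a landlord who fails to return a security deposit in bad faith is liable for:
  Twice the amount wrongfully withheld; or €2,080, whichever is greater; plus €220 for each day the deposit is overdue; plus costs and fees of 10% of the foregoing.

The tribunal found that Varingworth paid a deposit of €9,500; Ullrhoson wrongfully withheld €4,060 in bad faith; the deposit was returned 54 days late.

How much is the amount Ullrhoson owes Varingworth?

Recovery: €22,000

Doubled: 2 × €4,060 = €8,120
Minimum €2,080: €8,120 meets the minimum, no increase.
Late-return penalty: 54 × €220 = €11,880
Damages plus late penalty: €8,120 + €11,880 = €20,000
Costs and fees: 10% of €20,000 = €2,000
Total recovery: €20,000 + €2,000 = €22,000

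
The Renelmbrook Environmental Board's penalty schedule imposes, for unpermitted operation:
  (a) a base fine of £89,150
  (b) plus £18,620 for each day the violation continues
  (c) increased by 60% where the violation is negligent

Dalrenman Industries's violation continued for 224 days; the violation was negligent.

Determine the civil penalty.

Per-day component: 224 × £18,620 = £4,170,880
Base plus per-day: £89,150 + £4,170,880 = £4,260,030
Enhancement: 60% of £4,260,030 = £2,556,018
Enhanced fine: £4,260,030 + £2,556,018 = £6,816,048

Civil penalty: £6,816,048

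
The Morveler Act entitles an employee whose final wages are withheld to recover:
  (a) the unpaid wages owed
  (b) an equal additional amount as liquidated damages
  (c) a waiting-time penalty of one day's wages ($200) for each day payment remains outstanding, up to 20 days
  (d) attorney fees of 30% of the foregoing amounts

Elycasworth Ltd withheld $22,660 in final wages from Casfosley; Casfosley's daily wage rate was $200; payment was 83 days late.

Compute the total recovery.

$64,116

Liquidated damages (equal amount): $22,660
Penalty days: min(83, 20) = 20
Waiting-time penalty: 20 × $200 = $4,000
Subtotal: $22,660 + $22,660 + $4,000 = $49,320
Attorney fees: 30% of $49,320 = $14,796
Total award: $49,320 + $14,796 = $64,116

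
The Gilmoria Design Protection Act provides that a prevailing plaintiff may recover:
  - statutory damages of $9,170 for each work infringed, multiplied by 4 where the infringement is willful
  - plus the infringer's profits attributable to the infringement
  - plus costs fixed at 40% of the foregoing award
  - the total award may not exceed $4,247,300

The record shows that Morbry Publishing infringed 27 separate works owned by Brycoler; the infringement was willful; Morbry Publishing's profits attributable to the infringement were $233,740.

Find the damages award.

$1,713,740

Statutory damages: 27 × $9,170 = $247,590
Multiplied by 4: 4 × $247,590 = $990,360
Combined award: $990,360 + $233,740 = $1,224,100
Costs: 40% of $1,224,100 = $489,640
Award plus costs: $1,224,100 + $489,640 = $1,713,740
Cap at $4,247,300: $1,713,740 is within the cap, no reduction.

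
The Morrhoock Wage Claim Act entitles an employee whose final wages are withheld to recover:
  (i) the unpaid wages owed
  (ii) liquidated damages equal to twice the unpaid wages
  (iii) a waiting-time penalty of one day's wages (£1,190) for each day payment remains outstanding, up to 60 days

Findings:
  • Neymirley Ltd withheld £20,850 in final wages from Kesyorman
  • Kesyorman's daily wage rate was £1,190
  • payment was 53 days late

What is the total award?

Doubled: 2 × £20,850 = £41,700
Penalty days: min(53, 60) = 53
Waiting-time penalty: 53 × £1,190 = £63,070
Total award: £20,850 + £41,700 + £63,070 = £125,620

£125,620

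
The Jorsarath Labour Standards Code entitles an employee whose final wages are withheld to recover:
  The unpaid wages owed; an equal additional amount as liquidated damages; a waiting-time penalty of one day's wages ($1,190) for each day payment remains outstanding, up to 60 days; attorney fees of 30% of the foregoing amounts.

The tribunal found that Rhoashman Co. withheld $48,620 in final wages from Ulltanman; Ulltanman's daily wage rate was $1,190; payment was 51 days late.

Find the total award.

$205,309

Liquidated damages (equal amount): $48,620
Penalty days: min(51, 60) = 51
Waiting-time penalty: 51 × $1,190 = $60,690
Subtotal: $48,620 + $48,620 + $60,690 = $157,930
Attorney fees: 30% of $157,930 = $47,379
Total award: $157,930 + $47,379 = $205,309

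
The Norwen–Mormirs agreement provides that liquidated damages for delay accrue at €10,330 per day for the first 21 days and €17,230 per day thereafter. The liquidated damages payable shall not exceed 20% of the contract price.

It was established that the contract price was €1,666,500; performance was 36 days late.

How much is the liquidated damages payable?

€333,300

First 21 days: 21 × €10,330 = €216,930
Remaining days: (36 − 21) × €17,230 = €258,450
Accrued per-day damages: €216,930 + €258,450 = €475,380
Cap: 20% of €1,666,500 = €333,300
Cap at €333,300: €475,380 exceeds the cap → €333,300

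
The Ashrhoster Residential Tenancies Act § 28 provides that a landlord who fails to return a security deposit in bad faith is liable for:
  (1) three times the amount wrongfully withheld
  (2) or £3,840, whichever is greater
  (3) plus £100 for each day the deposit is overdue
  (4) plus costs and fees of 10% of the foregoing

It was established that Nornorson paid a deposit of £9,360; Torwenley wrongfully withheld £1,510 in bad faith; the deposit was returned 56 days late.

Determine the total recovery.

Trebled: 3 × £1,510 = £4,530
Minimum £3,840: £4,530 meets the minimum, no increase.
Late-return penalty: 56 × £100 = £5,600
Damages plus late penalty: £4,530 + £5,600 = £10,130
Costs and fees: 10% of £10,130 = £1,013
Total recovery: £10,130 + £1,013 = £11,143

£11,143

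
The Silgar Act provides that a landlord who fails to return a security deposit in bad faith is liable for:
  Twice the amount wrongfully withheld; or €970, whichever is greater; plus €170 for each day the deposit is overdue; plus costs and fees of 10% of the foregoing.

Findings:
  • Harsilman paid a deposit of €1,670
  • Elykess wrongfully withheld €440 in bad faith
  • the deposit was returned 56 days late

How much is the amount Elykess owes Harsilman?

€11,539

Doubled: 2 × €440 = €880
Minimum €970: €880 is below the minimum → €970
Late-return penalty: 56 × €170 = €9,520
Damages plus late penalty: €970 + €9,520 = €10,490
Costs and fees: 10% of €10,490 = €1,049
Total recovery: €10,490 + €1,049 = €11,539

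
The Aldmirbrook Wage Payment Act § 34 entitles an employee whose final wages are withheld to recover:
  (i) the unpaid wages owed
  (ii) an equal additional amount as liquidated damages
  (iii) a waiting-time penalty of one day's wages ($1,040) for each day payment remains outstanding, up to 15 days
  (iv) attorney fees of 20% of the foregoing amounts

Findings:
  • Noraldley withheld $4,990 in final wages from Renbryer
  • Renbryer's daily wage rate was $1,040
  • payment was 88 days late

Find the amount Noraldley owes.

Liquidated damages (equal amount): $4,990
Penalty days: min(88, 15) = 15
Waiting-time penalty: 15 × $1,040 = $15,600
Subtotal: $4,990 + $4,990 + $15,600 = $25,580
Attorney fees: 20% of $25,580 = $5,116
Total award: $25,580 + $5,116 = $30,696

$30,696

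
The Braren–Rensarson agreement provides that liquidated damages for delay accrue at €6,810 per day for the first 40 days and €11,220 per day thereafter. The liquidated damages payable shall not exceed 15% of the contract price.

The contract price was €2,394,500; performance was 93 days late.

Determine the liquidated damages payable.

First 40 days: 40 × €6,810 = €272,400
Remaining days: (93 − 40) × €11,220 = €594,660
Accrued per-day damages: €272,400 + €594,660 = €867,060
Cap: 15% of €2,394,500 = €359,175
Cap at €359,175: €867,060 exceeds the cap → €359,175

€359,175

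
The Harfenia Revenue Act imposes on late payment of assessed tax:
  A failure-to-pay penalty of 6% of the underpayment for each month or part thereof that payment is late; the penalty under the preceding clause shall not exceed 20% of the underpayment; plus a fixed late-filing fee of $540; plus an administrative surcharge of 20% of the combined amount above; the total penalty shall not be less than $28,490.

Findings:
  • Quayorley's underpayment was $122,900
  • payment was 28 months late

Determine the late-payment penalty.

$30,144

Accrued rate: 6% × 28 = 168%, capped at 20% → 20%
Failure-to-pay penalty: 20% of $122,900 = $24,580
Penalty before surcharge: $24,580 + $540 = $25,120
Administrative surcharge: 20% of $25,120 = $5,024
Total penalty: $25,120 + $5,024 = $30,144
Minimum $28,490: $30,144 meets the minimum, no increase.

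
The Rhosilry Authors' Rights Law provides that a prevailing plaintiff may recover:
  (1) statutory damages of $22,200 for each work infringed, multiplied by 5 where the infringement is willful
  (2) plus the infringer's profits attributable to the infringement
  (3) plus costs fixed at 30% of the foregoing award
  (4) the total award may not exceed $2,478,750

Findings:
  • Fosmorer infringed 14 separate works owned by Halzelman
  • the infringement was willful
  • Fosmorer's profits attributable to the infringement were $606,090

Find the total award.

$2,478,750

Statutory damages: 14 × $22,200 = $310,800
Multiplied by 5: 5 × $310,800 = $1,554,000
Combined award: $1,554,000 + $606,090 = $2,160,090
Costs: 30% of $2,160,090 = $648,027
Award plus costs: $2,160,090 + $648,027 = $2,808,117
Cap at $2,478,750: $2,808,117 exceeds the cap → $2,478,750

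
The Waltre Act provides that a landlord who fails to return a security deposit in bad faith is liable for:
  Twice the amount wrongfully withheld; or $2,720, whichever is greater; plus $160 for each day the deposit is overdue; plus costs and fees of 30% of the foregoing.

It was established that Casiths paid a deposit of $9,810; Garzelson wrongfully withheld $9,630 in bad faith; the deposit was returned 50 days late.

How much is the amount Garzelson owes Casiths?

$35,438

Doubled: 2 × $9,630 = $19,260
Minimum $2,720: $19,260 meets the minimum, no increase.
Late-return penalty: 50 × $160 = $8,000
Damages plus late penalty: $19,260 + $8,000 = $27,260
Costs and fees: 30% of $27,260 = $8,178
Total recovery: $27,260 + $8,178 = $35,438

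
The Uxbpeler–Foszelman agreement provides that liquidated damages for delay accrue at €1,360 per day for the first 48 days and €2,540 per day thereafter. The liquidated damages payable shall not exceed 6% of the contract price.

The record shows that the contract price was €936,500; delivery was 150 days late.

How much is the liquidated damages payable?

First 48 days: 48 × €1,360 = €65,280
Remaining days: (150 − 48) × €2,540 = €259,080
Accrued per-day damages: €65,280 + €259,080 = €324,360
Cap: 6% of €936,500 = €56,190
Cap at €56,190: €324,360 exceeds the cap → €56,190

€56,190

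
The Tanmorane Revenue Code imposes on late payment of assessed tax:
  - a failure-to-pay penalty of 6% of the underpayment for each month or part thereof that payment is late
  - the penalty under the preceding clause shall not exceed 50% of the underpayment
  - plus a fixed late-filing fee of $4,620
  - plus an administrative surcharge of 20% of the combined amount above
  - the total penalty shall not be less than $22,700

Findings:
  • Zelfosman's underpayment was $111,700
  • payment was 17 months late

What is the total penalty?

$72,564

Accrued rate: 6% × 17 = 102%, capped at 50% → 50%
Failure-to-pay penalty: 50% of $111,700 = $55,850
Penalty before surcharge: $55,850 + $4,620 = $60,470
Administrative surcharge: 20% of $60,470 = $12,094
Total penalty: $60,470 + $12,094 = $72,564
Minimum $22,700: $72,564 meets the minimum, no increase.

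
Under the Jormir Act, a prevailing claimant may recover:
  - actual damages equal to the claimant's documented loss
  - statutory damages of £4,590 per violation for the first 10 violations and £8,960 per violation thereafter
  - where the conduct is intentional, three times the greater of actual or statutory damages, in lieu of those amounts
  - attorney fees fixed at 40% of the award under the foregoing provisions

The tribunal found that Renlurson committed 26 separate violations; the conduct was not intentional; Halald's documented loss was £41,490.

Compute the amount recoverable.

£323,050

First 10 violations: 10 × £4,590 = £45,900
Remaining violations: (26 − 10) × £8,960 = £143,360
Statutory damages: £45,900 + £143,360 = £189,260
Conduct not intentional: the in-lieu enhancement does not apply.
Actual plus statutory damages: £41,490 + £189,260 = £230,750
Attorney fees: 40% of £230,750 = £92,300
Total recovery: £230,750 + £92,300 = £323,050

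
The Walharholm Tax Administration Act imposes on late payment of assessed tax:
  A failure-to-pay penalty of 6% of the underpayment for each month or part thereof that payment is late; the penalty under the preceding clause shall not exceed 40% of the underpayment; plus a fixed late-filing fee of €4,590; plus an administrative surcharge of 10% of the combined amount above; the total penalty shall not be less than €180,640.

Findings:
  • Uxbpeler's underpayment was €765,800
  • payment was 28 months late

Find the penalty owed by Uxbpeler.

Accrued rate: 6% × 28 = 168%, capped at 40% → 40%
Failure-to-pay penalty: 40% of €765,800 = €306,320
Penalty before surcharge: €306,320 + €4,590 = €310,910
Administrative surcharge: 10% of €310,910 = €31,091
Total penalty: €310,910 + €31,091 = €342,001
Minimum €180,640: €342,001 meets the minimum, no increase.

€342,001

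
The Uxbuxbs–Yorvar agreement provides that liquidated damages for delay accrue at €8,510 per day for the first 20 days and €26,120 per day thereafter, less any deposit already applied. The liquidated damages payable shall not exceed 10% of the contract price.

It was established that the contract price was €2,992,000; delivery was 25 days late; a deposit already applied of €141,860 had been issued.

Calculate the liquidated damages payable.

First 20 days: 20 × €8,510 = €170,200
Remaining days: (25 − 20) × €26,120 = €130,600
Accrued per-day damages: €170,200 + €130,600 = €300,800
Less deposit already applied: €300,800 − €141,860 = €158,940
Cap: 10% of €2,992,000 = €299,200
Cap at €299,200: €158,940 is within the cap, no reduction.

Liquidated damages: €158,940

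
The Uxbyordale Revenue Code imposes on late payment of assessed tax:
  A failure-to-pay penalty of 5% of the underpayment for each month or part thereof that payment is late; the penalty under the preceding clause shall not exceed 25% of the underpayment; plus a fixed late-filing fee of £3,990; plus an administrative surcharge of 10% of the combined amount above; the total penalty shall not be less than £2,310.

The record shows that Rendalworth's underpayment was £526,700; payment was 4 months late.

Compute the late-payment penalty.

Accrued rate: 5% × 4 = 20%, capped at 25% → 20%
Failure-to-pay penalty: 20% of £526,700 = £105,340
Penalty before surcharge: £105,340 + £3,990 = £109,330
Administrative surcharge: 10% of £109,330 = £10,933
Total penalty: £109,330 + £10,933 = £120,263
Minimum £2,310: £120,263 meets the minimum, no increase.

Penalty: £120,263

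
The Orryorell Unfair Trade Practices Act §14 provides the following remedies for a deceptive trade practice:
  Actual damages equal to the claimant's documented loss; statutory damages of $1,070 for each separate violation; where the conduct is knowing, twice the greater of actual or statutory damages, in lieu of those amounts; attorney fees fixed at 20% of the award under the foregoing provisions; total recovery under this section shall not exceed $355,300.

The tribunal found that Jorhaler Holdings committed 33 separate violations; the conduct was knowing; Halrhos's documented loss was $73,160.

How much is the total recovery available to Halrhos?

$175,584

Statutory damages: 33 × $1,070 = $35,310
Greater of actual damages ($73,160) or statutory damages ($35,310): $73,160
Doubled: 2 × $73,160 = $146,320
Attorney fees: 20% of $146,320 = $29,264
Total before cap: $146,320 + $29,264 = $175,584
Cap at $355,300: $175,584 is within the cap, no reduction.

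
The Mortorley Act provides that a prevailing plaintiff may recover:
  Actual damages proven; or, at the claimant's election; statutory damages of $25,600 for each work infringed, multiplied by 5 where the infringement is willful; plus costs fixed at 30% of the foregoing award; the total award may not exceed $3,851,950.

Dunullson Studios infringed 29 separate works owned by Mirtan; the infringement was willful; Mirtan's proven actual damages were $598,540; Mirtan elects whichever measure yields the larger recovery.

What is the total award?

$3,851,950

Statutory damages: 29 × $25,600 = $742,400
Multiplied by 5: 5 × $742,400 = $3,712,000
Greater of actual damages ($598,540) or enhanced statutory damages ($3,712,000): $3,712,000
Costs: 30% of $3,712,000 = $1,113,600
Award plus costs: $3,712,000 + $1,113,600 = $4,825,600
Cap at $3,851,950: $4,825,600 exceeds the cap → $3,851,950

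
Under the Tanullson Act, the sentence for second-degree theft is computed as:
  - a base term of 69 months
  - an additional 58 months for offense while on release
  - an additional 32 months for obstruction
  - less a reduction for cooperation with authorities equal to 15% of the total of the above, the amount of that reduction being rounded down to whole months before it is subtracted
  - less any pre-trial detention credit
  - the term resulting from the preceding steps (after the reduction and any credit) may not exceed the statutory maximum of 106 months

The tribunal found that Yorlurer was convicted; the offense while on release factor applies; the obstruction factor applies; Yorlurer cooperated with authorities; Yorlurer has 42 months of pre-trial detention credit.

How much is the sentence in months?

Offense while on release enhancement: +58 months
Obstruction enhancement: +32 months
Adjusted term: 69 months + 58 months + 32 months = 159 months
Cooperation with authorities reduction: 15% of 159 months = 23 months (rounded down)
After reduction: 159 − 23 = 136 months
Less pre-trial detention credit: 136 months − 42 months = 94 months
Cap at 106 months: 94 months is within the cap, no reduction.

94 months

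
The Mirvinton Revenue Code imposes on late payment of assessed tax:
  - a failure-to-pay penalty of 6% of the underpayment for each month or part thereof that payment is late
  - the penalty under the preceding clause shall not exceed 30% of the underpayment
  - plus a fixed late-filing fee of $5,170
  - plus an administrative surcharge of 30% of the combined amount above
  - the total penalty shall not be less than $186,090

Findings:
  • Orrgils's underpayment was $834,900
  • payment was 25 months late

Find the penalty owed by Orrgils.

Accrued rate: 6% × 25 = 150%, capped at 30% → 30%
Failure-to-pay penalty: 30% of $834,900 = $250,470
Penalty before surcharge: $250,470 + $5,170 = $255,640
Administrative surcharge: 30% of $255,640 = $76,692
Total penalty: $255,640 + $76,692 = $332,332
Minimum $186,090: $332,332 meets the minimum, no increase.

$332,332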